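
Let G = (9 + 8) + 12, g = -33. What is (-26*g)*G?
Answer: 24882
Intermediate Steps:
G = 29 (G = 17 + 12 = 29)
(-26*g)*G = -26*(-33)*29 = 858*29 = 24882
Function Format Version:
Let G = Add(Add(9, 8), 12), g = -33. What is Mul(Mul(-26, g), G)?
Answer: 24882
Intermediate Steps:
G = 29 (G = Add(17, 12) = 29)
Mul(Mul(-26, g), G) = Mul(Mul(-26, -33), 29) = Mul(858, 29) = 24882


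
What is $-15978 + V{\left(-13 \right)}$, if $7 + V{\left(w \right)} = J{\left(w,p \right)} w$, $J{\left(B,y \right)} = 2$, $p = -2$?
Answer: $-16011$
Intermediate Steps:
$V{\left(w \right)} = -7 + 2 w$
$-15978 + V{\left(-13 \right)} = -15978 + \left(-7 + 2 \left(-13\right)\right) = -15978 - 33 = -16011$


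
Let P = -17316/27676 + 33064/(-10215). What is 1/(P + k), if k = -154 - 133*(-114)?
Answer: 1910205/28660978517 ≈ 6.6648e-5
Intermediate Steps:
k = 15008 (k = -154 + 15162 = 15008)
P = -7378123/1910205 (P = -17316*1/27676 + 33064*(-1/10215) = -117/187 - 33064/10215 = -7378123/1910205 ≈ -3.8625)
1/(P + k) = 1/(-7378123/1910205 + 15008) = 1/(28660978517/1910205) = 1910205/28660978517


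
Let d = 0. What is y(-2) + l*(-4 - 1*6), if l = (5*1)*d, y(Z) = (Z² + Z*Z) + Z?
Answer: 6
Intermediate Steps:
y(Z) = Z + 2*Z² (y(Z) = (Z² + Z²) + Z = 2*Z² + Z = Z + 2*Z²)
l = 0 (l = (5*1)*0 = 5*0 = 0)
y(-2) + l*(-4 - 1*6) = -2*(1 + 2*(-2)) + 0*(-4 - 1*6) = -2*(1 - 4) + 0*(-4 - 6) = -2*(-3) + 0*(-10) = 6 + 0 = 6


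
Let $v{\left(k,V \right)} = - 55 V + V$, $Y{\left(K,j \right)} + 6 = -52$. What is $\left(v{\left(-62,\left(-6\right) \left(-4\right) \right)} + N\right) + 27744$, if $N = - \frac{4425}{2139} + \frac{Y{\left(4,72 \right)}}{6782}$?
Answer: $\frac{63940502382}{2417783} \approx 26446.0$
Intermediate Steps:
$Y{\left(K,j \right)} = -58$ ($Y{\left(K,j \right)} = -6 - 52 = -58$)
$v{\left(k,V \right)} = - 54 V$
$N = - \frac{5022402}{2417783}$ ($N = - \frac{4425}{2139} - \frac{58}{6782} = \left(-4425\right) \frac{1}{2139} - \frac{29}{3391} = - \frac{1475}{713} - \frac{29}{3391} = - \frac{5022402}{2417783} \approx -2.0773$)
$\left(v{\left(-62,\left(-6\right) \left(-4\right) \right)} + N\right) + 27744 = \left(- 54 \left(\left(-6\right) \left(-4\right)\right) - \frac{5022402}{2417783}\right) + 27744 = \left(\left(-54\right) 24 - \frac{5022402}{2417783}\right) + 27744 = \left(-1296 - \frac{5022402}{2417783}\right) + 27744 = - \frac{3138469170}{2417783} + 27744 = \frac{63940502382}{2417783}$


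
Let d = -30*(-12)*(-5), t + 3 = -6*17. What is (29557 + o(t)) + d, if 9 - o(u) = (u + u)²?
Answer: -16334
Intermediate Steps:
t = -105 (t = -3 - 6*17 = -3 - 102 = -105)
d = -1800 (d = 360*(-5) = -1800)
o(u) = 9 - 4*u² (o(u) = 9 - (u + u)² = 9 - (2*u)² = 9 - 4*u²)
(29557 + o(t)) + d = (29557 + (9 - 4*(-105)²)) - 1800 = (29557 + (9 - 4*11025)) - 1800 = (29557 + (9 - 44100)) - 1800 = (29557 - 44091) - 1800 = -14534 - 1800 = -16334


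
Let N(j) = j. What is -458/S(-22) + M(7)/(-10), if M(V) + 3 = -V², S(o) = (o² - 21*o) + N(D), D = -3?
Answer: 22228/4715 ≈ 4.7143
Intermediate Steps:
S(o) = -3 + o² - 21*o (S(o) = (o² - 21*o) - 3 = -3 + o² - 21*o)
M(V) = -3 - V²
-458/S(-22) + M(7)/(-10) = -458/(-3 + (-22)² - 21*(-22)) + (-3 - 1*7²)/(-10) = -458/(-3 + 484 + 462) + (-3 - 1*49)*(-⅒) = -458/943 + (-3 - 49)*(-⅒) = -458*1/943 - 52*(-⅒) = -458/943 + 26/5 = 22228/4715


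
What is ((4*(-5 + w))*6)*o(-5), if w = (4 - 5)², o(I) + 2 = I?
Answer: 672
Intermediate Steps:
o(I) = -2 + I
w = 1 (w = (-1)² = 1)
((4*(-5 + w))*6)*o(-5) = ((4*(-5 + 1))*6)*(-2 - 5) = ((4*(-4))*6)*(-7) = -16*6*(-7) = -96*(-7) = 672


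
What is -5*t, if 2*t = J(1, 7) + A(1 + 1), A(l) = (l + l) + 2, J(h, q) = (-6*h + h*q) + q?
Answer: -35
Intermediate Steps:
J(h, q) = q - 6*h + h*q
A(l) = 2 + 2*l (A(l) = 2*l + 2 = 2 + 2*l)
t = 7 (t = ((7 - 6*1 + 1*7) + (2 + 2*(1 + 1)))/2 = ((7 - 6 + 7) + (2 + 2*2))/2 = (8 + (2 + 4))/2 = (8 + 6)/2 = (½)*14 = 7)
-5*t = -5*7 = -35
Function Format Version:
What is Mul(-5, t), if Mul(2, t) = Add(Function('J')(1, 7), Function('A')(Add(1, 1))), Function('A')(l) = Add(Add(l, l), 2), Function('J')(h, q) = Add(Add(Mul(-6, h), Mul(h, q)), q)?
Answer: -35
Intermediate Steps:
Function('J')(h, q) = Add(q, Mul(-6, h), Mul(h, q))
Function('A')(l) = Add(2, Mul(2, l)) (Function('A')(l) = Add(Mul(2, l), 2) = Add(2, Mul(2, l)))
t = 7 (t = Mul(Rational(1, 2), Add(Add(7, Mul(-6, 1), Mul(1, 7)), Add(2, Mul(2, Add(1, 1))))) = Mul(Rational(1, 2), Add(Add(7, -6, 7), Add(2, Mul(2, 2)))) = Mul(Rational(1, 2), Add(8, Add(2, 4))) = Mul(Rational(1, 2), Add(8, 6)) = Mul(Rational(1, 2), 14) = 7)
Mul(-5, t) = Mul(-5, 7) = -35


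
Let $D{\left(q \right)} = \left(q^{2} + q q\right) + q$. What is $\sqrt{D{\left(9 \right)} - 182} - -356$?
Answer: $356 + i \sqrt{11} \approx 356.0 + 3.3166 i$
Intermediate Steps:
$D{\left(q \right)} = q + 2 q^{2}$ ($D{\left(q \right)} = \left(q^{2} + q^{2}\right) + q = 2 q^{2} + q = q + 2 q^{2}$)
$\sqrt{D{\left(9 \right)} - 182} - -356 = \sqrt{9 \left(1 + 2 \cdot 9\right) - 182} - -356 = \sqrt{9 \left(1 + 18\right) - 182} + 356 = \sqrt{9 \cdot 19 - 182} + 356 = \sqrt{171 - 182} + 356 = \sqrt{-11} + 356 = i \sqrt{11} + 356 = 356 + i \sqrt{11}$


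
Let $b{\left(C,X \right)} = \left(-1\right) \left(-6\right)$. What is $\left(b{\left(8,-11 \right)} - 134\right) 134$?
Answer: $-17152$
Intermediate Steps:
$b{\left(C,X \right)} = 6$
$\left(b{\left(8,-11 \right)} - 134\right) 134 = \left(6 - 134\right) 134 = \left(-128\right) 134 = -17152$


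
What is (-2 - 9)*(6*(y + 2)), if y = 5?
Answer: -462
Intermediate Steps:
(-2 - 9)*(6*(y + 2)) = (-2 - 9)*(6*(5 + 2)) = -66*7 = -11*42 = -462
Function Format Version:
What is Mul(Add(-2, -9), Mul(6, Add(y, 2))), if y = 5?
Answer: -462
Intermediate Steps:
Mul(Add(-2, -9), Mul(6, Add(y, 2))) = Mul(Add(-2, -9), Mul(6, Add(5, 2))) = Mul(-11, Mul(6, 7)) = Mul(-11, 42) = -462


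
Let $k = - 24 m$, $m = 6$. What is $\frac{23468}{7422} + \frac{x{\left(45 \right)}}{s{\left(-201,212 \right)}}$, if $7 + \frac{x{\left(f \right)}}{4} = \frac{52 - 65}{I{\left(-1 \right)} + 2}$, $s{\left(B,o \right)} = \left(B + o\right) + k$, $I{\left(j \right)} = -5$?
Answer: $\frac{533402}{164521} \approx 3.2421$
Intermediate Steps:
$k = -144$ ($k = \left(-24\right) 6 = -144$)
$s{\left(B,o \right)} = -144 + B + o$ ($s{\left(B,o \right)} = \left(B + o\right) - 144 = -144 + B + o$)
$x{\left(f \right)} = - \frac{32}{3}$ ($x{\left(f \right)} = -28 + 4 \frac{52 - 65}{-5 + 2} = -28 + 4 \left(- \frac{13}{-3}\right) = -28 + 4 \left(\left(-13\right) \left(- \frac{1}{3}\right)\right) = -28 + 4 \cdot \frac{13}{3} = -28 + \frac{52}{3} = - \frac{32}{3}$)
$\frac{23468}{7422} + \frac{x{\left(45 \right)}}{s{\left(-201,212 \right)}} = \frac{23468}{7422} - \frac{32}{3 \left(-144 - 201 + 212\right)} = 23468 \cdot \frac{1}{7422} - \frac{32}{3 \left(-133\right)} = \frac{11734}{3711} - - \frac{32}{399} = \frac{11734}{3711} + \frac{32}{399} = \frac{533402}{164521}$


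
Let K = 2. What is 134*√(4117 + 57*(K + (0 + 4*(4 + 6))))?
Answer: 134*√6511 ≈ 10813.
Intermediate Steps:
134*√(4117 + 57*(K + (0 + 4*(4 + 6)))) = 134*√(4117 + 57*(2 + (0 + 4*(4 + 6)))) = 134*√(4117 + 57*(2 + (0 + 4*10))) = 134*√(4117 + 57*(2 + (0 + 40))) = 134*√(4117 + 57*(2 + 40)) = 134*√(4117 + 57*42) = 134*√(4117 + 2394) = 134*√6511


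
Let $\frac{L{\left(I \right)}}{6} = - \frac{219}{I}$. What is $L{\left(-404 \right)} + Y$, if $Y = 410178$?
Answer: $\frac{82856613}{202} \approx 4.1018 \cdot 10^{5}$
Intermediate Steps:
$L{\left(I \right)} = - \frac{1314}{I}$ ($L{\left(I \right)} = 6 \left(- \frac{219}{I}\right) = - \frac{1314}{I}$)
$L{\left(-404 \right)} + Y = - \frac{1314}{-404} + 410178 = \left(-1314\right) \left(- \frac{1}{404}\right) + 410178 = \frac{657}{202} + 410178 = \frac{82856613}{202}$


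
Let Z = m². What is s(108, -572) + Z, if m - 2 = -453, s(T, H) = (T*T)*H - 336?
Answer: -6468743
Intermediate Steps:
s(T, H) = -336 + H*T² (s(T, H) = T²*H - 336 = H*T² - 336 = -336 + H*T²)
m = -451 (m = 2 - 453 = -451)
Z = 203401 (Z = (-451)² = 203401)
s(108, -572) + Z = (-336 - 572*108²) + 203401 = (-336 - 572*11664) + 203401 = (-336 - 6671808) + 203401 = -6672144 + 203401 = -6468743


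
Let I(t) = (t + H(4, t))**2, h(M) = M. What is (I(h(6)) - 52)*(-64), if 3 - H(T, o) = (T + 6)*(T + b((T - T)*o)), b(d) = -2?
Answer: -4416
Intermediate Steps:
H(T, o) = 3 - (-2 + T)*(6 + T) (H(T, o) = 3 - (T + 6)*(T - 2) = 3 - (6 + T)*(-2 + T) = 3 - (-2 + T)*(6 + T))
I(t) = (-17 + t)**2 (I(t) = (t + (15 - 1*4**2 - 4*4))**2 = (t + (15 - 1*16 - 16))**2 = (t + (15 - 16 - 16))**2 = (t - 17)**2 = (-17 + t)**2)
(I(h(6)) - 52)*(-64) = ((-17 + 6)**2 - 52)*(-64) = ((-11)**2 - 52)*(-64) = (121 - 52)*(-64) = 69*(-64) = -4416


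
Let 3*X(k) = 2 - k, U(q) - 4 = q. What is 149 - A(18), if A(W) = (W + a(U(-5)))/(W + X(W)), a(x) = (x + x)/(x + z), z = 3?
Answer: 5611/38 ≈ 147.66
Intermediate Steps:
U(q) = 4 + q
a(x) = 2*x/(3 + x) (a(x) = (x + x)/(x + 3) = (2*x)/(3 + x) = 2*x/(3 + x))
X(k) = 2/3 - k/3 (X(k) = (2 - k)/3 = 2/3 - k/3)
A(W) = (-1 + W)/(2/3 + 2*W/3) (A(W) = (W + 2*(4 - 5)/(3 + (4 - 5)))/(W + (2/3 - W/3)) = (W + 2*(-1)/(3 - 1))/(2/3 + 2*W/3) = (W + 2*(-1)/2)/(2/3 + 2*W/3) = (W + 2*(-1)*(1/2))/(2/3 + 2*W/3) = (W - 1)/(2/3 + 2*W/3) = (-1 + W)/(2/3 + 2*W/3))
149 - A(18) = 149 - 3*(-1 + 18)/(2*(1 + 18)) = 149 - 3*17/(2*19) = 149 - 1*51/38 = 149 - 51/38 = 5611/38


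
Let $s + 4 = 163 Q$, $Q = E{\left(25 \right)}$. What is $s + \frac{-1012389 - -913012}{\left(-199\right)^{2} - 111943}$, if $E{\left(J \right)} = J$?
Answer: $\frac{294603659}{72342} \approx 4072.4$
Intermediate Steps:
$Q = 25$
$s = 4071$ ($s = -4 + 163 \cdot 25 = -4 + 4075 = 4071$)
$s + \frac{-1012389 - -913012}{\left(-199\right)^{2} - 111943} = 4071 + \frac{-1012389 - -913012}{\left(-199\right)^{2} - 111943} = 4071 + \frac{-1012389 + 913012}{39601 - 111943} = 4071 - \frac{99377}{-72342} = 4071 - - \frac{99377}{72342} = 4071 + \frac{99377}{72342} = \frac{294603659}{72342}$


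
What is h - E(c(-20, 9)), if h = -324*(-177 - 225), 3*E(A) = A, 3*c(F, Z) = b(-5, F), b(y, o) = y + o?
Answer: 1172257/9 ≈ 1.3025e+5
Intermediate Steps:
b(y, o) = o + y
c(F, Z) = -5/3 + F/3 (c(F, Z) = (F - 5)/3 = (-5 + F)/3 = -5/3 + F/3)
E(A) = A/3
h = 130248 (h = -324*(-402) = 130248)
h - E(c(-20, 9)) = 130248 - (-5/3 + (⅓)*(-20))/3 = 130248 - (-5/3 - 20/3)/3 = 130248 - (-25)/(3*3) = 130248 - 1*(-25/9) = 130248 + 25/9 = 1172257/9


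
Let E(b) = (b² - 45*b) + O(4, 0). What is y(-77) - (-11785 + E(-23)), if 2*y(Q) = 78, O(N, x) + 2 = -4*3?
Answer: 10274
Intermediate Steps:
O(N, x) = -14 (O(N, x) = -2 - 4*3 = -2 - 12 = -14)
y(Q) = 39 (y(Q) = (½)*78 = 39)
E(b) = -14 + b² - 45*b (E(b) = (b² - 45*b) - 14 = -14 + b² - 45*b)
y(-77) - (-11785 + E(-23)) = 39 - (-11785 + (-14 + (-23)² - 45*(-23))) = 39 - (-11785 + (-14 + 529 + 1035)) = 39 - (-11785 + 1550) = 39 - 1*(-10235) = 39 + 10235 = 10274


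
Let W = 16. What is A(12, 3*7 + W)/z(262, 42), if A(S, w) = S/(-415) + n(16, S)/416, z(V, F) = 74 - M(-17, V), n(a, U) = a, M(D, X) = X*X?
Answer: -103/739870300 ≈ -1.3921e-7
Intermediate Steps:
M(D, X) = X²
z(V, F) = 74 - V²
A(S, w) = 1/26 - S/415 (A(S, w) = S/(-415) + 16/416 = S*(-1/415) + 16*(1/416) = -S/415 + 1/26 = 1/26 - S/415)
A(12, 3*7 + W)/z(262, 42) = (1/26 - 1/415*12)/(74 - 1*262²) = (1/26 - 12/415)/(74 - 1*68644) = 103/(10790*(74 - 68644)) = (103/10790)/(-68570) = (103/10790)*(-1/68570) = -103/739870300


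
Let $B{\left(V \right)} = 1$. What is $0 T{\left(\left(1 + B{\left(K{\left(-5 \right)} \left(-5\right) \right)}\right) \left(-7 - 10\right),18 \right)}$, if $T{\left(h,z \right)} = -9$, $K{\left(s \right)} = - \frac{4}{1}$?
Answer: $0$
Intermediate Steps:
$K{\left(s \right)} = -4$ ($K{\left(s \right)} = \left(-4\right) 1 = -4$)
$0 T{\left(\left(1 + B{\left(K{\left(-5 \right)} \left(-5\right) \right)}\right) \left(-7 - 10\right),18 \right)} = 0 \left(-9\right) = 0$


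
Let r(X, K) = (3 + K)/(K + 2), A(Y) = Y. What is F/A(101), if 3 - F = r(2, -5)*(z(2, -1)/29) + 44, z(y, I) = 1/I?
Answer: -3565/8787 ≈ -0.40571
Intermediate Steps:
r(X, K) = (3 + K)/(2 + K)
F = -3565/87 (F = 3 - (((3 - 5)/(2 - 5))*(1/(-1*29)) + 44) = 3 - ((-2/(-3))*(-1*1/29) + 44) = 3 - (-⅓*(-2)*(-1/29) + 44) = 3 - ((⅔)*(-1/29) + 44) = 3 - (-2/87 + 44) = 3 - 1*3826/87 = 3 - 3826/87 = -3565/87 ≈ -40.977)
F/A(101) = -3565/87/101 = -3565/87*1/101 = -3565/8787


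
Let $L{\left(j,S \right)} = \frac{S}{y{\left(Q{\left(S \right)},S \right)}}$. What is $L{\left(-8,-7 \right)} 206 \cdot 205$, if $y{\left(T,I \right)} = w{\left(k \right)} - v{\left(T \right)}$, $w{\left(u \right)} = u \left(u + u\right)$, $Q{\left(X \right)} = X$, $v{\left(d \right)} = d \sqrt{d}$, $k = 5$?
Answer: $- \frac{14780500}{2843} + \frac{2069270 i \sqrt{7}}{2843} \approx -5198.9 + 1925.7 i$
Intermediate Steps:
$v{\left(d \right)} = d^{\frac{3}{2}}$
$w{\left(u \right)} = 2 u^{2}$ ($w{\left(u \right)} = u 2 u = 2 u^{2}$)
$y{\left(T,I \right)} = 50 - T^{\frac{3}{2}}$ ($y{\left(T,I \right)} = 2 \cdot 5^{2} - T^{\frac{3}{2}} = 2 \cdot 25 - T^{\frac{3}{2}} = 50 - T^{\frac{3}{2}}$)
$L{\left(j,S \right)} = \frac{S}{50 - S^{\frac{3}{2}}}$
$L{\left(-8,-7 \right)} 206 \cdot 205 = \left(-1\right) \left(-7\right) \frac{1}{-50 + \left(-7\right)^{\frac{3}{2}}} \cdot 206 \cdot 205 = \left(-1\right) \left(-7\right) \frac{1}{-50 - 7 i \sqrt{7}} \cdot 206 \cdot 205 = \frac{7}{-50 - 7 i \sqrt{7}} \cdot 206 \cdot 205 = \frac{1442}{-50 - 7 i \sqrt{7}} \cdot 205 = \frac{295610}{-50 - 7 i \sqrt{7}}$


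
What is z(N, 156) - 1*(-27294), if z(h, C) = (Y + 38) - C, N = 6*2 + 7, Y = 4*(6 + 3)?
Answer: 27212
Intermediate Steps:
Y = 36 (Y = 4*9 = 36)
N = 19 (N = 12 + 7 = 19)
z(h, C) = 74 - C (z(h, C) = (36 + 38) - C = 74 - C)
z(N, 156) - 1*(-27294) = (74 - 1*156) - 1*(-27294) = (74 - 156) + 27294 = -82 + 27294 = 27212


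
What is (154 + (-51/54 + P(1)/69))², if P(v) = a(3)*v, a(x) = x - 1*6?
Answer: 4012842409/171396 ≈ 23413.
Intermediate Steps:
a(x) = -6 + x (a(x) = x - 6 = -6 + x)
P(v) = -3*v (P(v) = (-6 + 3)*v = -3*v)
(154 + (-51/54 + P(1)/69))² = (154 + (-51/54 - 3*1/69))² = (154 + (-51*1/54 - 3*1/69))² = (154 + (-17/18 - 1/23))² = (154 - 409/414)² = (63347/414)² = 4012842409/171396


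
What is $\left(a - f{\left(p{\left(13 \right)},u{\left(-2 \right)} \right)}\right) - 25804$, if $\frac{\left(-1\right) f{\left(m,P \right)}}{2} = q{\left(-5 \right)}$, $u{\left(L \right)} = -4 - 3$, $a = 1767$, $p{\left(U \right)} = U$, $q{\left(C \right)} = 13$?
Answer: $-24011$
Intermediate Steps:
$u{\left(L \right)} = -7$ ($u{\left(L \right)} = -4 - 3 = -7$)
$f{\left(m,P \right)} = -26$ ($f{\left(m,P \right)} = \left(-2\right) 13 = -26$)
$\left(a - f{\left(p{\left(13 \right)},u{\left(-2 \right)} \right)}\right) - 25804 = \left(1767 - -26\right) - 25804 = \left(1767 + 26\right) - 25804 = 1793 - 25804 = -24011$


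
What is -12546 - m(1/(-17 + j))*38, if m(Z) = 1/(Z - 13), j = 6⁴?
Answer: -104270597/8313 ≈ -12543.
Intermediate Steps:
j = 1296
m(Z) = 1/(-13 + Z)
-12546 - m(1/(-17 + j))*38 = -12546 - 38/(-13 + 1/(-17 + 1296)) = -12546 - 38/(-13 + 1/1279) = -12546 - 38/(-16626/1279) = -12546 - (-1279)*38/16626 = -12546 - 1*(-24301/8313) = -12546 + 24301/8313 = -104270597/8313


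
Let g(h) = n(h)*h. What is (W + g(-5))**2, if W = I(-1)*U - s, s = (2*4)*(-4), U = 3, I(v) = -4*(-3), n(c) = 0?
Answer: 4624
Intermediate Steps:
I(v) = 12
g(h) = 0 (g(h) = 0*h = 0)
s = -32 (s = 8*(-4) = -32)
W = 68 (W = 12*3 - 1*(-32) = 36 + 32 = 68)
(W + g(-5))**2 = (68 + 0)**2 = 68**2 = 4624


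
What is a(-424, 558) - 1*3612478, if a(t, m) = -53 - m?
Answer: -3613089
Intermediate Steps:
a(-424, 558) - 1*3612478 = (-53 - 1*558) - 1*3612478 = (-53 - 558) - 3612478 = -611 - 3612478 = -3613089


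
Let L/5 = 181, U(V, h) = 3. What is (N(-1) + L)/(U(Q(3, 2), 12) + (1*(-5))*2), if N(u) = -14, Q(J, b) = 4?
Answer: -891/7 ≈ -127.29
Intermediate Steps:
L = 905 (L = 5*181 = 905)
(N(-1) + L)/(U(Q(3, 2), 12) + (1*(-5))*2) = (-14 + 905)/(3 + (1*(-5))*2) = 891/(3 - 5*2) = 891/(3 - 10) = 891/(-7) = 891*(-⅐) = -891/7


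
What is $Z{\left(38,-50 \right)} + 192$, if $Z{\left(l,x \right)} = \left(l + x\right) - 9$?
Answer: $171$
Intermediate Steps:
$Z{\left(l,x \right)} = -9 + l + x$
$Z{\left(38,-50 \right)} + 192 = \left(-9 + 38 - 50\right) + 192 = -21 + 192 = 171$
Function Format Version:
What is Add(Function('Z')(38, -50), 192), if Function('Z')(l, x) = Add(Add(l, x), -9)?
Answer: 171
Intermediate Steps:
Function('Z')(l, x) = Add(-9, l, x)
Add(Function('Z')(38, -50), 192) = Add(Add(-9, 38, -50), 192) = Add(-21, 192) = 171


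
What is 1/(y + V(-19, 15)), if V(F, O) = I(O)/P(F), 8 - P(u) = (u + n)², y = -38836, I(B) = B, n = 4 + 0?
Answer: -217/8427427 ≈ -2.5749e-5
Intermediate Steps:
n = 4
P(u) = 8 - (4 + u)² (P(u) = 8 - (u + 4)² = 8 - (4 + u)²)
V(F, O) = O/(8 - (4 + F)²)
1/(y + V(-19, 15)) = 1/(-38836 - 1*15/(-8 + (4 - 19)²)) = 1/(-38836 - 1*15/(-8 + (-15)²)) = 1/(-38836 - 1*15/(-8 + 225)) = 1/(-38836 - 1*15/217) = 1/(-38836 - 1*15*1/217) = 1/(-38836 - 15/217) = 1/(-8427427/217) = -217/8427427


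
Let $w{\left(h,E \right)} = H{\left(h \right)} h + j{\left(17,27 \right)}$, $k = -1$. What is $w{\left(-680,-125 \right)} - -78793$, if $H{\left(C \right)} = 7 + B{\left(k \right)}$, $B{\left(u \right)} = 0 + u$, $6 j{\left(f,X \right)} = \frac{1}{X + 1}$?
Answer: $\frac{12551785}{168} \approx 74713.0$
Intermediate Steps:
$j{\left(f,X \right)} = \frac{1}{6 \left(1 + X\right)}$ ($j{\left(f,X \right)} = \frac{1}{6 \left(X + 1\right)} = \frac{1}{6 \left(1 + X\right)}$)
$B{\left(u \right)} = u$
$H{\left(C \right)} = 6$ ($H{\left(C \right)} = 7 - 1 = 6$)
$w{\left(h,E \right)} = \frac{1}{168} + 6 h$ ($w{\left(h,E \right)} = 6 h + \frac{1}{6 \left(1 + 27\right)} = 6 h + \frac{1}{6 \cdot 28} = 6 h + \frac{1}{6} \cdot \frac{1}{28} = 6 h + \frac{1}{168} = \frac{1}{168} + 6 h$)
$w{\left(-680,-125 \right)} - -78793 = \left(\frac{1}{168} + 6 \left(-680\right)\right) - -78793 = \left(\frac{1}{168} - 4080\right) + 78793 = - \frac{685439}{168} + 78793 = \frac{12551785}{168}$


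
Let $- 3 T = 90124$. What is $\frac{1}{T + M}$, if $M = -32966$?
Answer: $- \frac{3}{189022} \approx -1.5871 \cdot 10^{-5}$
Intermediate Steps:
$T = - \frac{90124}{3}$ ($T = \left(- \frac{1}{3}\right) 90124 = - \frac{90124}{3} \approx -30041.0$)
$\frac{1}{T + M} = \frac{1}{- \frac{90124}{3} - 32966} = \frac{1}{- \frac{189022}{3}} = - \frac{3}{189022}$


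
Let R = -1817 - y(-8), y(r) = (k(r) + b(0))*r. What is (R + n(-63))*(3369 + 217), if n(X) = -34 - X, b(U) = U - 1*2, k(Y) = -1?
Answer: -6497832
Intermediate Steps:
b(U) = -2 + U (b(U) = U - 2 = -2 + U)
y(r) = -3*r (y(r) = (-1 + (-2 + 0))*r = (-1 - 2)*r = -3*r)
R = -1841 (R = -1817 - (-3)*(-8) = -1817 - 1*24 = -1817 - 24 = -1841)
(R + n(-63))*(3369 + 217) = (-1841 + (-34 - 1*(-63)))*(3369 + 217) = (-1841 + (-34 + 63))*3586 = (-1841 + 29)*3586 = -1812*3586 = -6497832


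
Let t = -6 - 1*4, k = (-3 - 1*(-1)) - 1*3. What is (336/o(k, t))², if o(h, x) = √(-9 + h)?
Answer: -8064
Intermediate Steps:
k = -5 (k = (-3 + 1) - 3 = -2 - 3 = -5)
t = -10 (t = -6 - 4 = -10)
(336/o(k, t))² = (336/(√(-9 - 5)))² = (336/(√(-14)))² = (336/((I*√14)))² = (336*(-I*√14/14))² = (-24*I*√14)² = -8064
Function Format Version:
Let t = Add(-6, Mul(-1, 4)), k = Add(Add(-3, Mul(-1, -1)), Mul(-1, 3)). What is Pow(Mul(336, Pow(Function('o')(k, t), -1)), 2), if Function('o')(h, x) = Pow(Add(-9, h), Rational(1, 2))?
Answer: -8064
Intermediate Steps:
k = -5 (k = Add(Add(-3, 1), -3) = Add(-2, -3) = -5)
t = -10 (t = Add(-6, -4) = -10)
Pow(Mul(336, Pow(Function('o')(k, t), -1)), 2) = Pow(Mul(336, Pow(Pow(Add(-9, -5), Rational(1, 2)), -1)), 2) = Pow(Mul(336, Pow(Pow(-14, Rational(1, 2)), -1)), 2) = Pow(Mul(336, Pow(Mul(I, Pow(14, Rational(1, 2))), -1)), 2) = Pow(Mul(336, Mul(Rational(-1, 14), I, Pow(14, Rational(1, 2)))), 2) = Pow(Mul(-24, I, Pow(14, Rational(1, 2))), 2) = -8064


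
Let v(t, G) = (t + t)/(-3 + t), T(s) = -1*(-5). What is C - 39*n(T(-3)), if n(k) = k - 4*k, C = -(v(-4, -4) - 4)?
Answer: 4115/7 ≈ 587.86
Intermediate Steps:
T(s) = 5
v(t, G) = 2*t/(-3 + t) (v(t, G) = (2*t)/(-3 + t) = 2*t/(-3 + t))
C = 20/7 (C = -(2*(-4)/(-3 - 4) - 4) = -(2*(-4)/(-7) - 4) = -(2*(-4)*(-1/7) - 4) = -(8/7 - 4) = -1*(-20/7) = 20/7 ≈ 2.8571)
n(k) = -3*k
C - 39*n(T(-3)) = 20/7 - (-117)*5 = 20/7 - 39*(-15) = 20/7 + 585 = 4115/7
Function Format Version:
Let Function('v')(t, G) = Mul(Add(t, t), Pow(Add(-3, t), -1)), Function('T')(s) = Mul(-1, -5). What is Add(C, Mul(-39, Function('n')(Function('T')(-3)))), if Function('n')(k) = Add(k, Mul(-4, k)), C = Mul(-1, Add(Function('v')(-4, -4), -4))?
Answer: Rational(4115, 7) ≈ 587.86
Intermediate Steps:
Function('T')(s) = 5
Function('v')(t, G) = Mul(2, t, Pow(Add(-3, t), -1)) (Function('v')(t, G) = Mul(Mul(2, t), Pow(Add(-3, t), -1)) = Mul(2, t, Pow(Add(-3, t), -1)))
C = Rational(20, 7) (C = Mul(-1, Add(Mul(2, -4, Pow(Add(-3, -4), -1)), -4)) = Mul(-1, Add(Mul(2, -4, Pow(-7, -1)), -4)) = Mul(-1, Add(Mul(2, -4, Rational(-1, 7)), -4)) = Mul(-1, Add(Rational(8, 7), -4)) = Mul(-1, Rational(-20, 7)) = Rational(20, 7) ≈ 2.8571)
Function('n')(k) = Mul(-3, k)
Add(C, Mul(-39, Function('n')(Function('T')(-3)))) = Add(Rational(20, 7), Mul(-39, Mul(-3, 5))) = Add(Rational(20, 7), Mul(-39, -15)) = Add(Rational(20, 7), 585) = Rational(4115, 7)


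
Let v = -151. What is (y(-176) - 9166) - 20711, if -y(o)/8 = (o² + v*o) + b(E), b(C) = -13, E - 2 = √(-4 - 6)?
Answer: -490189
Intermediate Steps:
E = 2 + I*√10 (E = 2 + √(-4 - 6) = 2 + √(-10) = 2 + I*√10 ≈ 2.0 + 3.1623*I)
y(o) = 104 - 8*o² + 1208*o (y(o) = -8*((o² - 151*o) - 13) = -8*(-13 + o² - 151*o) = 104 - 8*o² + 1208*o)
(y(-176) - 9166) - 20711 = ((104 - 8*(-176)² + 1208*(-176)) - 9166) - 20711 = ((104 - 8*30976 - 212608) - 9166) - 20711 = ((104 - 247808 - 212608) - 9166) - 20711 = (-460312 - 9166) - 20711 = -469478 - 20711 = -490189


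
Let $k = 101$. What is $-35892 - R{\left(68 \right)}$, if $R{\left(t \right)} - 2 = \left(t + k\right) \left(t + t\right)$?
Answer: $-58878$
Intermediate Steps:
$R{\left(t \right)} = 2 + 2 t \left(101 + t\right)$ ($R{\left(t \right)} = 2 + \left(t + 101\right) \left(t + t\right) = 2 + \left(101 + t\right) 2 t = 2 + 2 t \left(101 + t\right)$)
$-35892 - R{\left(68 \right)} = -35892 - \left(2 + 2 \cdot 68^{2} + 202 \cdot 68\right) = -35892 - \left(2 + 2 \cdot 4624 + 13736\right) = -35892 - \left(2 + 9248 + 13736\right) = -35892 - 22986 = -58878$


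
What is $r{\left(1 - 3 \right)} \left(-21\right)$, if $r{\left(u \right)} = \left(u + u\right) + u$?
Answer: $126$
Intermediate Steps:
$r{\left(u \right)} = 3 u$ ($r{\left(u \right)} = 2 u + u = 3 u$)
$r{\left(1 - 3 \right)} \left(-21\right) = 3 \left(1 - 3\right) \left(-21\right) = 3 \left(-2\right) \left(-21\right) = \left(-6\right) \left(-21\right) = 126$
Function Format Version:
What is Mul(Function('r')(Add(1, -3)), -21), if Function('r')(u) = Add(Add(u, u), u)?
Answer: 126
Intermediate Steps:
Function('r')(u) = Mul(3, u) (Function('r')(u) = Add(Mul(2, u), u) = Mul(3, u))
Mul(Function('r')(Add(1, -3)), -21) = Mul(Mul(3, Add(1, -3)), -21) = Mul(Mul(3, -2), -21) = Mul(-6, -21) = 126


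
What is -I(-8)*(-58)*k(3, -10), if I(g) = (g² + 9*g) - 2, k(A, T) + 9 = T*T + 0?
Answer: -52780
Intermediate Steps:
k(A, T) = -9 + T² (k(A, T) = -9 + (T*T + 0) = -9 + (T² + 0) = -9 + T²)
I(g) = -2 + g² + 9*g
-I(-8)*(-58)*k(3, -10) = -(-2 + (-8)² + 9*(-8))*(-58)*(-9 + (-10)²) = -(-2 + 64 - 72)*(-58)*(-9 + 100) = -(-10*(-58))*91 = -580*91 = -1*52780 = -52780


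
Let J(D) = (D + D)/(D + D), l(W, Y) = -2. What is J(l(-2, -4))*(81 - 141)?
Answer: -60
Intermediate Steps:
J(D) = 1 (J(D) = (2*D)/((2*D)) = (2*D)*(1/(2*D)) = 1)
J(l(-2, -4))*(81 - 141) = 1*(81 - 141) = 1*(-60) = -60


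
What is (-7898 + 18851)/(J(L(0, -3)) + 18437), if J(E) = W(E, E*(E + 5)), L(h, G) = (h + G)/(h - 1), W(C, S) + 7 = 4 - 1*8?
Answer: 3651/6142 ≈ 0.59443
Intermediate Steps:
W(C, S) = -11 (W(C, S) = -7 + (4 - 1*8) = -7 + (4 - 8) = -7 - 4 = -11)
L(h, G) = (G + h)/(-1 + h)
J(E) = -11
(-7898 + 18851)/(J(L(0, -3)) + 18437) = (-7898 + 18851)/(-11 + 18437) = 10953/18426 = 10953*(1/18426) = 3651/6142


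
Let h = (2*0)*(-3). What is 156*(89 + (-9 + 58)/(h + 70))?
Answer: 69966/5 ≈ 13993.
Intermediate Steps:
h = 0 (h = 0*(-3) = 0)
156*(89 + (-9 + 58)/(h + 70)) = 156*(89 + (-9 + 58)/(0 + 70)) = 156*(89 + 49/70) = 156*(89 + 49*(1/70)) = 156*(89 + 7/10) = 156*(897/10) = 69966/5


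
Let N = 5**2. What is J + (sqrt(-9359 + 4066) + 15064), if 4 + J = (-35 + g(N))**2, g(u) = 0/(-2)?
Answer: 16285 + I*sqrt(5293) ≈ 16285.0 + 72.753*I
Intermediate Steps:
N = 25
g(u) = 0 (g(u) = 0*(-1/2) = 0)
J = 1221 (J = -4 + (-35 + 0)**2 = -4 + (-35)**2 = -4 + 1225 = 1221)
J + (sqrt(-9359 + 4066) + 15064) = 1221 + (sqrt(-9359 + 4066) + 15064) = 1221 + (sqrt(-5293) + 15064) = 1221 + (I*sqrt(5293) + 15064) = 1221 + (15064 + I*sqrt(5293)) = 16285 + I*sqrt(5293)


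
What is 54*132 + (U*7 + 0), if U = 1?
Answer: 7135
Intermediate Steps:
54*132 + (U*7 + 0) = 54*132 + (1*7 + 0) = 7128 + (7 + 0) = 7128 + 7 = 7135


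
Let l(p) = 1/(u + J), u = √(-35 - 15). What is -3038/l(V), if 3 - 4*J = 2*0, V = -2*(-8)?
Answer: -4557/2 - 15190*I*√2 ≈ -2278.5 - 21482.0*I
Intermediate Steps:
V = 16
J = ¾ (J = ¾ - 0/2 = ¾ - ¼*0 = ¾ + 0 = ¾ ≈ 0.75000)
u = 5*I*√2 (u = √(-50) = 5*I*√2 ≈ 7.0711*I)
l(p) = 1/(¾ + 5*I*√2) (l(p) = 1/(5*I*√2 + ¾) = 1/(¾ + 5*I*√2))
-3038/l(V) = -3038/(12/809 - 80*I*√2/809)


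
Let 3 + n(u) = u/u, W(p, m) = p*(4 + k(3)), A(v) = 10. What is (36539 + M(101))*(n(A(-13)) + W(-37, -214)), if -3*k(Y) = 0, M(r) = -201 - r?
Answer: -5435550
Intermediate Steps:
k(Y) = 0 (k(Y) = -1/3*0 = 0)
W(p, m) = 4*p (W(p, m) = p*(4 + 0) = p*4 = 4*p)
n(u) = -2 (n(u) = -3 + u/u = -3 + 1 = -2)
(36539 + M(101))*(n(A(-13)) + W(-37, -214)) = (36539 + (-201 - 1*101))*(-2 + 4*(-37)) = (36539 + (-201 - 101))*(-2 - 148) = (36539 - 302)*(-150) = 36237*(-150) = -5435550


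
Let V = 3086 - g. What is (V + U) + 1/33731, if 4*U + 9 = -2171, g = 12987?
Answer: -352354025/33731 ≈ -10446.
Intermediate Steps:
U = -545 (U = -9/4 + (1/4)*(-2171) = -9/4 - 2171/4 = -545)
V = -9901 (V = 3086 - 1*12987 = 3086 - 12987 = -9901)
(V + U) + 1/33731 = (-9901 - 545) + 1/33731 = -10446 + 1/33731 = -352354025/33731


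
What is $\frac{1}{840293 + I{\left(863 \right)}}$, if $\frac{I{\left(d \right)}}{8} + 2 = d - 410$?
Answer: $\frac{1}{843901} \approx 1.185 \cdot 10^{-6}$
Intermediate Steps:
$I{\left(d \right)} = -3296 + 8 d$ ($I{\left(d \right)} = -16 + 8 \left(d - 410\right) = -16 + 8 \left(-410 + d\right) = -16 + \left(-3280 + 8 d\right) = -3296 + 8 d$)
$\frac{1}{840293 + I{\left(863 \right)}} = \frac{1}{840293 + \left(-3296 + 8 \cdot 863\right)} = \frac{1}{840293 + \left(-3296 + 6904\right)} = \frac{1}{840293 + 3608} = \frac{1}{843901}$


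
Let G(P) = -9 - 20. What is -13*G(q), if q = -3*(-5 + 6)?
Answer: 377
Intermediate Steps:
q = -3 (q = -3*1 = -3)
G(P) = -29
-13*G(q) = -13*(-29) = 377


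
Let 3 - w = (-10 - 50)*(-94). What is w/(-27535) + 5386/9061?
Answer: 199380367/249494635 ≈ 0.79914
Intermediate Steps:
w = -5637 (w = 3 - (-10 - 50)*(-94) = 3 - (-60)*(-94) = 3 - 1*5640 = 3 - 5640 = -5637)
w/(-27535) + 5386/9061 = -5637/(-27535) + 5386/9061 = -5637*(-1/27535) + 5386*(1/9061) = 5637/27535 + 5386/9061 = 199380367/249494635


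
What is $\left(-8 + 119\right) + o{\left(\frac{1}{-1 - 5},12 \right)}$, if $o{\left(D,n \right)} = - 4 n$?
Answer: $63$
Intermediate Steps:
$\left(-8 + 119\right) + o{\left(\frac{1}{-1 - 5},12 \right)} = \left(-8 + 119\right) - 48 = 111 - 48 = 63$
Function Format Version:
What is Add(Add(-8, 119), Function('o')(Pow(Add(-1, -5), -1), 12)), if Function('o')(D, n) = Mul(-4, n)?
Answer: 63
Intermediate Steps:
Add(Add(-8, 119), Function('o')(Pow(Add(-1, -5), -1), 12)) = Add(Add(-8, 119), Mul(-4, 12)) = Add(111, -48) = 63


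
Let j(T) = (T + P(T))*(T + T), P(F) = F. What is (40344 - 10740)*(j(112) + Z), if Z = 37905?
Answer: 2607549924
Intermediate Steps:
j(T) = 4*T² (j(T) = (T + T)*(T + T) = (2*T)*(2*T) = 4*T²)
(40344 - 10740)*(j(112) + Z) = (40344 - 10740)*(4*112² + 37905) = 29604*(4*12544 + 37905) = 29604*(50176 + 37905) = 29604*88081 = 2607549924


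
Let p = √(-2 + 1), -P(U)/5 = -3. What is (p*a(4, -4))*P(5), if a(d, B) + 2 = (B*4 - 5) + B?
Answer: -405*I ≈ -405.0*I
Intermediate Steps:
P(U) = 15 (P(U) = -5*(-3) = 15)
a(d, B) = -7 + 5*B (a(d, B) = -2 + ((B*4 - 5) + B) = -2 + ((4*B - 5) + B) = -2 + ((-5 + 4*B) + B) = -2 + (-5 + 5*B) = -7 + 5*B)
p = I (p = √(-1) = I ≈ 1.0*I)
(p*a(4, -4))*P(5) = (I*(-7 + 5*(-4)))*15 = (I*(-7 - 20))*15 = (I*(-27))*15 = -27*I*15 = -405*I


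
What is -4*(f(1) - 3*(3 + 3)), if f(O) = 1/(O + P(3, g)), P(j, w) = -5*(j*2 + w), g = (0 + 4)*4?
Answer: 7852/109 ≈ 72.037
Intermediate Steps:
g = 16 (g = 4*4 = 16)
P(j, w) = -10*j - 5*w (P(j, w) = -5*(2*j + w) = -5*(w + 2*j) = -10*j - 5*w)
f(O) = 1/(-110 + O) (f(O) = 1/(O + (-10*3 - 5*16)) = 1/(O + (-30 - 80)) = 1/(O - 110) = 1/(-110 + O))
-4*(f(1) - 3*(3 + 3)) = -4*(1/(-110 + 1) - 3*(3 + 3)) = -4*(1/(-109) - 3*6) = -4*(-1/109 - 18) = -4*(-1963/109) = 7852/109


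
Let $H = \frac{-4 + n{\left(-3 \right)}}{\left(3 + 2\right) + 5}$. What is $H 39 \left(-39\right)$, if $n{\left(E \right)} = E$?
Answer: $\frac{10647}{10} \approx 1064.7$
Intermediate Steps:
$H = - \frac{7}{10}$ ($H = \frac{-4 - 3}{\left(3 + 2\right) + 5} = \frac{1}{5 + 5} \left(-7\right) = \frac{1}{10} \left(-7\right) = - \frac{7}{10} \approx -0.7$)
$H 39 \left(-39\right) = \left(- \frac{7}{10}\right) 39 \left(-39\right) = \left(- \frac{273}{10}\right) \left(-39\right) = \frac{10647}{10}$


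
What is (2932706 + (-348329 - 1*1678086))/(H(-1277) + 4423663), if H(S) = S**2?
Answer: 906291/6054392 ≈ 0.14969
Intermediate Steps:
(2932706 + (-348329 - 1*1678086))/(H(-1277) + 4423663) = (2932706 + (-348329 - 1*1678086))/((-1277)**2 + 4423663) = (2932706 + (-348329 - 1678086))/(1630729 + 4423663) = (2932706 - 2026415)/6054392 = 906291*(1/6054392) = 906291/6054392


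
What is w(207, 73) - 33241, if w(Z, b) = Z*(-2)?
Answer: -33655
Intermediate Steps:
w(Z, b) = -2*Z
w(207, 73) - 33241 = -2*207 - 33241 = -414 - 33241 = -33655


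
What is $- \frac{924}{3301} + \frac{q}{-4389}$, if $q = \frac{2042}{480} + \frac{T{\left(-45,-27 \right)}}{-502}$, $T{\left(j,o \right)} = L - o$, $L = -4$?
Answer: $- \frac{245136304451}{872762481360} \approx -0.28087$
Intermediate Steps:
$T{\left(j,o \right)} = -4 - o$
$q = \frac{253511}{60240}$ ($q = \frac{2042}{480} + \frac{-4 - -27}{-502} = 2042 \cdot \frac{1}{480} + \left(-4 + 27\right) \left(- \frac{1}{502}\right) = \frac{1021}{240} + 23 \left(- \frac{1}{502}\right) = \frac{1021}{240} - \frac{23}{502} = \frac{253511}{60240} \approx 4.2084$)
$- \frac{924}{3301} + \frac{q}{-4389} = - \frac{924}{3301} + \frac{253511}{60240 \left(-4389\right)} = \left(-924\right) \frac{1}{3301} + \frac{253511}{60240} \left(- \frac{1}{4389}\right) = - \frac{924}{3301} - \frac{253511}{264393360} = - \frac{245136304451}{872762481360}$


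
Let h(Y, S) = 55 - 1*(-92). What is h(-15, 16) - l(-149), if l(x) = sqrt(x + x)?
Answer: 147 - I*sqrt(298) ≈ 147.0 - 17.263*I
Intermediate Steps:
h(Y, S) = 147 (h(Y, S) = 55 + 92 = 147)
l(x) = sqrt(2)*sqrt(x) (l(x) = sqrt(2*x) = sqrt(2)*sqrt(x))
h(-15, 16) - l(-149) = 147 - sqrt(2)*sqrt(-149) = 147 - sqrt(2)*I*sqrt(149) = 147 - I*sqrt(298)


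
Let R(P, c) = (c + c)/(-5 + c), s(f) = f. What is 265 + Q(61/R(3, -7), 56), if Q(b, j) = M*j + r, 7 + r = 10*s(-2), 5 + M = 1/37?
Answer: -1498/37 ≈ -40.487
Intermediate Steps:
R(P, c) = 2*c/(-5 + c) (R(P, c) = (2*c)/(-5 + c) = 2*c/(-5 + c))
M = -184/37 (M = -5 + 1/37 = -184/37 ≈ -4.9730)
r = -27 (r = -7 + 10*(-2) = -7 - 20 = -27)
Q(b, j) = -27 - 184*j/37 (Q(b, j) = -184*j/37 - 27 = -27 - 184*j/37)
265 + Q(61/R(3, -7), 56) = 265 + (-27 - 184/37*56) = 265 + (-27 - 10304/37) = 265 - 11303/37 = -1498/37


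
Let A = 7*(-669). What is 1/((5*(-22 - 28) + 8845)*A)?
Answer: -1/40250385 ≈ -2.4844e-8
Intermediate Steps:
A = -4683
1/((5*(-22 - 28) + 8845)*A) = 1/((5*(-22 - 28) + 8845)*(-4683)) = -1/4683/(5*(-50) + 8845) = -1/4683/(-250 + 8845) = -1/4683/8595 = (1/8595)*(-1/4683) = -1/40250385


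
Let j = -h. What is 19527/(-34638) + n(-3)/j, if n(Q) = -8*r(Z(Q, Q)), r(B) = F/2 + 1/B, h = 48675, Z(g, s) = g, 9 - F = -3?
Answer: -41256803/73304550 ≈ -0.56281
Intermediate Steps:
F = 12 (F = 9 - 1*(-3) = 9 + 3 = 12)
r(B) = 6 + 1/B (r(B) = 12/2 + 1/B = 12*(½) + 1/B = 6 + 1/B)
j = -48675 (j = -1*48675 = -48675)
n(Q) = -48 - 8/Q (n(Q) = -8*(6 + 1/Q) = -48 - 8/Q)
19527/(-34638) + n(-3)/j = 19527/(-34638) + (-48 - 8/(-3))/(-48675) = 19527*(-1/34638) + (-48 - 8*(-⅓))*(-1/48675) = -283/502 + (-48 + 8/3)*(-1/48675) = -283/502 - 136/3*(-1/48675) = -283/502 + 136/146025 = -41256803/73304550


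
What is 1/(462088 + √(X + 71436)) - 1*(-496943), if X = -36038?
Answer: 4823177062691653/9705694743 - √35398/213525284346 ≈ 4.9694e+5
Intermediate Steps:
1/(462088 + √(X + 71436)) - 1*(-496943) = 1/(462088 + √(-36038 + 71436)) - 1*(-496943) = 1/(462088 + √35398) + 496943 = 496943 + 1/(462088 + √35398)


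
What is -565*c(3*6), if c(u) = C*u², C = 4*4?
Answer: -2928960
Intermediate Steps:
C = 16
c(u) = 16*u²
-565*c(3*6) = -9040*(3*6)² = -9040*18² = -9040*324 = -565*5184 = -2928960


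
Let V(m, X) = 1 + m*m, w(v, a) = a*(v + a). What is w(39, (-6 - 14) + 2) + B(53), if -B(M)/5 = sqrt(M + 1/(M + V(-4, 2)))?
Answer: -378 - sqrt(259770)/14 ≈ -414.41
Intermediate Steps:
w(v, a) = a*(a + v)
V(m, X) = 1 + m**2
B(M) = -5*sqrt(M + 1/(17 + M)) (B(M) = -5*sqrt(M + 1/(M + (1 + (-4)**2))) = -5*sqrt(M + 1/(M + (1 + 16))) = -5*sqrt(M + 1/(M + 17)) = -5*sqrt(M + 1/(17 + M)))
w(39, (-6 - 14) + 2) + B(53) = ((-6 - 14) + 2)*(((-6 - 14) + 2) + 39) - 5*sqrt(1 + 53*(17 + 53))/sqrt(17 + 53) = (-20 + 2)*((-20 + 2) + 39) - 5*sqrt(70)*sqrt(1 + 53*70)/70 = -18*(-18 + 39) - 5*sqrt(70)*sqrt(1 + 3710)/70 = -18*21 - 5*sqrt(259770)/70 = -378 - sqrt(259770)/14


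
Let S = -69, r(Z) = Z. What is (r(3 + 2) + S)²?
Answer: 4096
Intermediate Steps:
(r(3 + 2) + S)² = ((3 + 2) - 69)² = (5 - 69)² = (-64)² = 4096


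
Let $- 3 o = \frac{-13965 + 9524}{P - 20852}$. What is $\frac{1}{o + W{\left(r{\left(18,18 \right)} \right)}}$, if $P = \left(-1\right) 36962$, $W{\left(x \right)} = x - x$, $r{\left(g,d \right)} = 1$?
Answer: $- \frac{173442}{4441} \approx -39.055$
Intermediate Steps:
$W{\left(x \right)} = 0$
$P = -36962$
$o = - \frac{4441}{173442}$ ($o = - \frac{\left(-13965 + 9524\right) \frac{1}{-36962 - 20852}}{3} = - \frac{\left(-4441\right) \frac{1}{-57814}}{3} = - \frac{\left(-4441\right) \left(- \frac{1}{57814}\right)}{3} = \left(- \frac{1}{3}\right) \frac{4441}{57814} = - \frac{4441}{173442} \approx -0.025605$)
$\frac{1}{o + W{\left(r{\left(18,18 \right)} \right)}} = \frac{1}{- \frac{4441}{173442} + 0} = \frac{1}{- \frac{4441}{173442}} = - \frac{173442}{4441}$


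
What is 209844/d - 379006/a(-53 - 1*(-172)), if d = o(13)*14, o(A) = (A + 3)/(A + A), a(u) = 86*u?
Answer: 497778871/20468 ≈ 24320.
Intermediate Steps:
o(A) = (3 + A)/(2*A) (o(A) = (3 + A)/((2*A)) = (3 + A)*(1/(2*A)) = (3 + A)/(2*A))
d = 112/13 (d = ((1/2)*(3 + 13)/13)*14 = ((1/2)*(1/13)*16)*14 = (8/13)*14 = 112/13 ≈ 8.6154)
209844/d - 379006/a(-53 - 1*(-172)) = 209844/(112/13) - 379006*1/(86*(-53 - 1*(-172))) = 209844*(13/112) - 379006*1/(86*(-53 + 172)) = 681993/28 - 379006/(86*119) = 681993/28 - 379006/10234 = 681993/28 - 379006*1/10234 = 681993/28 - 189503/5117 = 497778871/20468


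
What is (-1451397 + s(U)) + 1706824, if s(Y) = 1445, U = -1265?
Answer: 256872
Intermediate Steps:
(-1451397 + s(U)) + 1706824 = (-1451397 + 1445) + 1706824 = -1449952 + 1706824 = 256872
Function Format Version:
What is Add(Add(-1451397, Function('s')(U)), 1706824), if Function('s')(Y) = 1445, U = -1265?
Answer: 256872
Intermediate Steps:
Add(Add(-1451397, Function('s')(U)), 1706824) = Add(Add(-1451397, 1445), 1706824) = Add(-1449952, 1706824) = 256872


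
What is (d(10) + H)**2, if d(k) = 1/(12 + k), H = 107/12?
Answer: 1399489/17424 ≈ 80.320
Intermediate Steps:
H = 107/12 (H = 107*(1/12) = 107/12 ≈ 8.9167)
(d(10) + H)**2 = (1/(12 + 10) + 107/12)**2 = (1/22 + 107/12)**2 = (1183/132)**2 = 1399489/17424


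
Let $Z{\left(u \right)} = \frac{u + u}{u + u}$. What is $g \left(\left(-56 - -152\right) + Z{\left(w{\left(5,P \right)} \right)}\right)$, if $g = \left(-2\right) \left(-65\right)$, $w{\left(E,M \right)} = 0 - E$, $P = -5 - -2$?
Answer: $12610$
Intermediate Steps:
$P = -3$ ($P = -5 + 2 = -3$)
$w{\left(E,M \right)} = - E$
$g = 130$
$Z{\left(u \right)} = 1$ ($Z{\left(u \right)} = \frac{2 u}{2 u} = 2 u \frac{1}{2 u} = 1$)
$g \left(\left(-56 - -152\right) + Z{\left(w{\left(5,P \right)} \right)}\right) = 130 \left(\left(-56 - -152\right) + 1\right) = 130 \left(\left(-56 + 152\right) + 1\right) = 130 \left(96 + 1\right) = 130 \cdot 97 = 12610$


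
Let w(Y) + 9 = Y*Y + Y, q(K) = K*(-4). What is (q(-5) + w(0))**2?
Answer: 121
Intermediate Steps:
q(K) = -4*K
w(Y) = -9 + Y + Y**2 (w(Y) = -9 + (Y*Y + Y) = -9 + (Y**2 + Y) = -9 + (Y + Y**2) = -9 + Y + Y**2)
(q(-5) + w(0))**2 = (-4*(-5) + (-9 + 0 + 0**2))**2 = (20 + (-9 + 0 + 0))**2 = (20 - 9)**2 = 11**2 = 121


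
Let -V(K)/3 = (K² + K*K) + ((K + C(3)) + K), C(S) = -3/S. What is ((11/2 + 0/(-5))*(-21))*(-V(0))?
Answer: 693/2 ≈ 346.50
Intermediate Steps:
V(K) = 3 - 6*K - 6*K² (V(K) = -3*((K² + K*K) + ((K - 3/3) + K)) = -3*((K² + K²) + ((K - 3*⅓) + K)) = -3*(2*K² + ((K - 1) + K)) = -3*(2*K² + ((-1 + K) + K)) = -3*(2*K² + (-1 + 2*K)) = -3*(-1 + 2*K + 2*K²) = 3 - 6*K - 6*K²)
((11/2 + 0/(-5))*(-21))*(-V(0)) = ((11/2 + 0/(-5))*(-21))*(-(3 - 6*0 - 6*0²)) = ((11*(½) + 0*(-⅕))*(-21))*(-(3 + 0 - 6*0)) = ((11/2 + 0)*(-21))*(-(3 + 0 + 0)) = ((11/2)*(-21))*(-1*3) = -231/2*(-3) = 693/2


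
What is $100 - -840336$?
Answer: $840436$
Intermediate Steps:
$100 - -840336 = 100 + 840336 = 840436$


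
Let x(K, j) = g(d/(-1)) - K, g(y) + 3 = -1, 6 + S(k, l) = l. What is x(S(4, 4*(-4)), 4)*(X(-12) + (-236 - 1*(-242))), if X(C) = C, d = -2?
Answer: -108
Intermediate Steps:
S(k, l) = -6 + l
g(y) = -4 (g(y) = -3 - 1 = -4)
x(K, j) = -4 - K
x(S(4, 4*(-4)), 4)*(X(-12) + (-236 - 1*(-242))) = (-4 - (-6 + 4*(-4)))*(-12 + (-236 - 1*(-242))) = (-4 - (-6 - 16))*(-12 + (-236 + 242)) = (-4 - 1*(-22))*(-12 + 6) = (-4 + 22)*(-6) = 18*(-6) = -108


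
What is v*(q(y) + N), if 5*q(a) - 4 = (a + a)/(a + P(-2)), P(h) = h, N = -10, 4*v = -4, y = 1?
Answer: 48/5 ≈ 9.6000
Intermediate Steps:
v = -1 (v = (¼)*(-4) = -1)
q(a) = ⅘ + 2*a/(5*(-2 + a)) (q(a) = ⅘ + ((a + a)/(a - 2))/5 = ⅘ + ((2*a)/(-2 + a))/5 = ⅘ + (2*a/(-2 + a))/5 = ⅘ + 2*a/(5*(-2 + a)))
v*(q(y) + N) = -(2*(-4 + 3*1)/(5*(-2 + 1)) - 10) = -((⅖)*(-4 + 3)/(-1) - 10) = -((⅖)*(-1)*(-1) - 10) = -(⅖ - 10) = -1*(-48/5) = 48/5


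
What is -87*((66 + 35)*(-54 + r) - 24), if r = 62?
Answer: -68208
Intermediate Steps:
-87*((66 + 35)*(-54 + r) - 24) = -87*((66 + 35)*(-54 + 62) - 24) = -87*(101*8 - 24) = -87*(808 - 24) = -87*784 = -68208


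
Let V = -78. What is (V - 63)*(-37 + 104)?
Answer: -9447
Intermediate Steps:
(V - 63)*(-37 + 104) = (-78 - 63)*(-37 + 104) = -141*67 = -9447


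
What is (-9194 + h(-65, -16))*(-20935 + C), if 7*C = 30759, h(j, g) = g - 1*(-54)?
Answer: 151448088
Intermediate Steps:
h(j, g) = 54 + g (h(j, g) = g + 54 = 54 + g)
C = 30759/7 (C = (⅐)*30759 = 30759/7 ≈ 4394.1)
(-9194 + h(-65, -16))*(-20935 + C) = (-9194 + (54 - 16))*(-20935 + 30759/7) = (-9194 + 38)*(-115786/7) = -9156*(-115786/7) = 151448088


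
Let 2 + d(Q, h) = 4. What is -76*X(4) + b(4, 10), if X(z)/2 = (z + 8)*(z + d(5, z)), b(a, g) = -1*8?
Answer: -10952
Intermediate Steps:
d(Q, h) = 2 (d(Q, h) = -2 + 4 = 2)
b(a, g) = -8
X(z) = 2*(2 + z)*(8 + z) (X(z) = 2*((z + 8)*(z + 2)) = 2*((8 + z)*(2 + z)) = 2*((2 + z)*(8 + z)) = 2*(2 + z)*(8 + z))
-76*X(4) + b(4, 10) = -76*(32 + 2*4² + 20*4) - 8 = -76*(32 + 2*16 + 80) - 8 = -76*(32 + 32 + 80) - 8 = -76*144 - 8 = -10944 - 8 = -10952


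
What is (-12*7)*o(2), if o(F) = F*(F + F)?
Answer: -672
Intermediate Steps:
o(F) = 2*F² (o(F) = F*(2*F) = 2*F²)
(-12*7)*o(2) = (-12*7)*(2*2²) = -168*4 = -84*8 = -672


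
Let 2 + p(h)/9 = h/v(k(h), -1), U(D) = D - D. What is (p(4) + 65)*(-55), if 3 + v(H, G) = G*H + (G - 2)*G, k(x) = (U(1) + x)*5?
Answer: -2486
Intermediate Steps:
U(D) = 0
k(x) = 5*x (k(x) = (0 + x)*5 = x*5 = 5*x)
v(H, G) = -3 + G*H + G*(-2 + G) (v(H, G) = -3 + (G*H + (G - 2)*G) = -3 + (G*H + (-2 + G)*G) = -3 + (G*H + G*(-2 + G)) = -3 + G*H + G*(-2 + G))
p(h) = -99/5 (p(h) = -18 + 9*(h/(-3 + (-1)² - 2*(-1) - 5*h)) = -18 + 9*(h/(-3 + 1 + 2 - 5*h)) = -18 + 9*(h/((-5*h))) = -18 + 9*(h*(-1/(5*h))) = -18 + 9*(-⅕) = -18 - 9/5 = -99/5)
(p(4) + 65)*(-55) = (-99/5 + 65)*(-55) = (226/5)*(-55) = -2486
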